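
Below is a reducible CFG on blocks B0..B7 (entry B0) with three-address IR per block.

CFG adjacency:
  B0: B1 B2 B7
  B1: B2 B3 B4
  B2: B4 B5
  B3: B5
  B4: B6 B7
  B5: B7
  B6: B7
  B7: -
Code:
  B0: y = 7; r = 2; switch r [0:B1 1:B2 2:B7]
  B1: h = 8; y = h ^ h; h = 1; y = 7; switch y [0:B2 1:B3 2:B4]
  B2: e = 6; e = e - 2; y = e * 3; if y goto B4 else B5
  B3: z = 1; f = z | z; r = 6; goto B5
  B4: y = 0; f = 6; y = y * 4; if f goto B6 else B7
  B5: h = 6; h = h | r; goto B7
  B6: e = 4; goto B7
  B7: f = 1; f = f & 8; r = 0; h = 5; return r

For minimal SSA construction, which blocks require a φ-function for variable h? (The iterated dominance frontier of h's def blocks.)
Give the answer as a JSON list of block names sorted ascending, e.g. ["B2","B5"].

Answer: ["B2", "B4", "B5", "B7"]

Working:
idom tree: B1←B0 B2←B0 B3←B1 B4←B0 B5←B0 B6←B4 B7←B0
Dom at joins:
  B2: preds {B0,B1}: {B0} ∩ {B0,B1} = {B0}; idom=B0
  B4: preds {B1,B2}: {B0,B1} ∩ {B0,B2} = {B0}; idom=B0
  B5: preds {B2,B3}: {B0,B2} ∩ {B0,B1,B3} = {B0}; idom=B0
  B7: preds {B0,B4,B5,B6}: {B0} ∩ {B0,B4} ∩ {B0,B5} ∩ {B0,B4,B6} = {B0}; idom=B0

DF derivation:
  B2←B0: walk · to B0
  B2←B1: walk B1 to B0
  B4←B1: walk B1 to B0
  B4←B2: walk B2 to B0
  B5←B2: walk B2 to B0
  B5←B3: walk B3→B1 to B0
  B7←B0: walk · to B0
  B7←B4: walk B4 to B0
  B7←B5: walk B5 to B0
  B7←B6: walk B6→B4 to B0
  B0: DF=∅
  B1: DF={B2,B4,B5}
  B2: DF={B4,B5}
  B3: DF={B5}
  B4: DF={B7}
  B5: DF={B7}
  B6: DF={B7}
  B7: DF=∅

φ for h: defs {B1,B5,B7}
  DF⁺ = {B2,B4,B5,B7}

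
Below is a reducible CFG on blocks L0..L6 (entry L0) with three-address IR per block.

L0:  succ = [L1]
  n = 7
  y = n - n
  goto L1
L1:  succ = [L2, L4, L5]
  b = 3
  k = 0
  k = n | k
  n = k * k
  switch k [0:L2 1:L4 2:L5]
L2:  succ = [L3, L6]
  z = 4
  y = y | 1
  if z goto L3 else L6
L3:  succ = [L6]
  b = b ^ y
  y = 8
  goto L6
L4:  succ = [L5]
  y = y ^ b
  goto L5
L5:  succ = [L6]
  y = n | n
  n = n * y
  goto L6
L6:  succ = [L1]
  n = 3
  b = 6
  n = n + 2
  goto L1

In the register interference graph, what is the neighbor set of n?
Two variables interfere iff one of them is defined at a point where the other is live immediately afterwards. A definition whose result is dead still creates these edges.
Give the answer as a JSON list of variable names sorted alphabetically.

Answer: ["b", "k", "y"]

Working:
def/use:
  L0: def={n,y} ue=∅
  L1: def={b,k,n} ue={n}
  L2: def={y,z} ue={y}
  L3: def={b,y} ue={b,y}
  L4: def={y} ue={b,y}
  L5: def={n,y} ue={n}
  L6: def={b,n} ue=∅

Live sets:
  live L0: ∅→{n,y}
  live L1: {n,y}→{b,n,y}
  live L2: {b,y}→{b,y}
  live L3: {b,y}→{y}
  live L4: {b,n,y}→{n}
  live L5: {n}→{y}
  live L6: {y}→{n,y}

Interfere edges:
  b↔{k,n,y,z}
  k↔{b,n,y}
  n↔{b,k,y}
  y↔{b,k,n,z}
  z↔{b,y}

N(n) = ["b", "k", "y"]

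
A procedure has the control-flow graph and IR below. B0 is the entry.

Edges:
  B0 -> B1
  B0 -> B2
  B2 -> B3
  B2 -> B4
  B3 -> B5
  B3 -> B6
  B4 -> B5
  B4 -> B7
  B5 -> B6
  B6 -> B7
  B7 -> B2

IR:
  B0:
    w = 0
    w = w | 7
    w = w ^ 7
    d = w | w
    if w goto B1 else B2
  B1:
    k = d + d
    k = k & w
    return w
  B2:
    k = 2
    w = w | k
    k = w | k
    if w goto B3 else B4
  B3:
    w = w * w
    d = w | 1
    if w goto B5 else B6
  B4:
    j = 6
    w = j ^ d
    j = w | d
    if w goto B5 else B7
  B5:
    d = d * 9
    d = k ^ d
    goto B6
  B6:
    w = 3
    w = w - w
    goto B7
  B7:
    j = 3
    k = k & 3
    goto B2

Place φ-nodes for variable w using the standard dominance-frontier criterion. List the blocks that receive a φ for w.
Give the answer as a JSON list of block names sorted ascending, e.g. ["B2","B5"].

Answer: ["B2", "B5", "B6", "B7"]

Analysis:
idom tree: B1←B0 B2←B0 B3←B2 B4←B2 B5←B2 B6←B2 B7←B2
Dom at joins:
  B2: preds {B0,B7}: {B0} ∩ {B0,B2,B7} = {B0}; idom=B0
  B5: preds {B3,B4}: {B0,B2,B3} ∩ {B0,B2,B4} = {B0,B2}; idom=B2
  B6: preds {B3,B5}: {B0,B2,B3} ∩ {B0,B2,B5} = {B0,B2}; idom=B2
  B7: preds {B4,B6}: {B0,B2,B4} ∩ {B0,B2,B6} = {B0,B2}; idom=B2

Frontier:
  join B2 pred B0: · stop@B0
  join B2 pred B7: B7→B2 stop@B0
  join B5 pred B3: B3 stop@B2
  join B5 pred B4: B4 stop@B2
  join B6 pred B3: B3 stop@B2
  join B6 pred B5: B5 stop@B2
  join B7 pred B4: B4 stop@B2
  join B7 pred B6: B6 stop@B2
  B0 → ∅
  B1 → ∅
  B2 → {B2}
  B3 → {B5,B6}
  B4 → {B5,B7}
  B5 → {B6}
  B6 → {B7}
  B7 → {B2}

φ for w: defs {B0,B2,B3,B4,B6}
  DF⁺ = {B2,B5,B6,B7}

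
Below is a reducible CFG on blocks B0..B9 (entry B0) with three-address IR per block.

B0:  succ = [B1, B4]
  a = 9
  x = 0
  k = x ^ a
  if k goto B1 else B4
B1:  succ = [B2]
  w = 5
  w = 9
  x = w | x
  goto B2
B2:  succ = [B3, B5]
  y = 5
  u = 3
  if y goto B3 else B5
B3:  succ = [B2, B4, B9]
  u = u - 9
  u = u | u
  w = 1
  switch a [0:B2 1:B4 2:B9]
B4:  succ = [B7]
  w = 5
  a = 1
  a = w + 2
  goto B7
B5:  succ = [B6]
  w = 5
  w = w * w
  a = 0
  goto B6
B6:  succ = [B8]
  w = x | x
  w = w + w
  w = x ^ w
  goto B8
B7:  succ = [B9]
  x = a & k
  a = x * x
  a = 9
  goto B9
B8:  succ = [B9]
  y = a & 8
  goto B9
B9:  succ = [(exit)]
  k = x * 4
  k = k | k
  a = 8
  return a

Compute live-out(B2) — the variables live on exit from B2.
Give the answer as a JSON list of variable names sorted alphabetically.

Answer: ["a", "k", "u", "x"]

Working:
Block summaries:
  B0 def {a,k,x} use ∅
  B1 def {w,x} use {x}
  B2 def {u,y} use ∅
  B3 def {u,w} use {a,u}
  B4 def {a,w} use ∅
  B5 def {a,w} use ∅
  B6 def {w} use {x}
  B7 def {a,x} use {a,k}
  B8 def {y} use {a}
  B9 def {a,k} use {x}

Live sets:
  B0: in=∅ out={a,k,x}
  B1: in={a,k,x} out={a,k,x}
  B2: in={a,k,x} out={a,k,u,x}
  B3: in={a,k,u,x} out={a,k,x}
  B4: in={k} out={a,k}
  B5: in={x} out={a,x}
  B6: in={a,x} out={a,x}
  B7: in={a,k} out={x}
  B8: in={a,x} out={x}
  B9: in={x} out=∅

live-out(B2) = ["a", "k", "u", "x"]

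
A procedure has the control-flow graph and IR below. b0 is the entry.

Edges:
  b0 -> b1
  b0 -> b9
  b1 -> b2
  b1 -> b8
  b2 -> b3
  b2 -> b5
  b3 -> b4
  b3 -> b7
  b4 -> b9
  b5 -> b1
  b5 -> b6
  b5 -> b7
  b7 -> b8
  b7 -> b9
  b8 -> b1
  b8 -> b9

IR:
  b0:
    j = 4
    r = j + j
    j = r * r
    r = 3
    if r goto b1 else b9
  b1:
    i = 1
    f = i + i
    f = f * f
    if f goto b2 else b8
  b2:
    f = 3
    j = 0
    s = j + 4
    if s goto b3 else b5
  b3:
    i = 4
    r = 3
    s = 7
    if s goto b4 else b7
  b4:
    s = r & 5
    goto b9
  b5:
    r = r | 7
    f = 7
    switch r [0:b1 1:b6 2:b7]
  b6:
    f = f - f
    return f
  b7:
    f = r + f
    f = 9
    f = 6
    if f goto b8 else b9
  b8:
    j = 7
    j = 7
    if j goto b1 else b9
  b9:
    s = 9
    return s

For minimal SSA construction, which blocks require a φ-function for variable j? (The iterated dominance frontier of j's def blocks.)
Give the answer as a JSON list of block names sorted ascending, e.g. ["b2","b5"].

idom tree: b1←b0 b2←b1 b3←b2 b4←b3 b5←b2 b6←b5 b7←b2 b8←b1 b9←b0
Dom at joins:
  b1: preds {b0,b5,b8}: {b0} ∩ {b0,b1,b2,b5} ∩ {b0,b1,b8} = {b0}; idom=b0
  b7: preds {b3,b5}: {b0,b1,b2,b3} ∩ {b0,b1,b2,b5} = {b0,b1,b2}; idom=b2
  b8: preds {b1,b7}: {b0,b1} ∩ {b0,b1,b2,b7} = {b0,b1}; idom=b1
  b9: preds {b0,b4,b7,b8}: {b0} ∩ {b0,b1,b2,b3,b4} ∩ {b0,b1,b2,b7} ∩ {b0,b1,b8} = {b0}; idom=b0

Frontier:
  b1←b0: walk · to b0
  b1←b5: walk b5→b2→b1 to b0
  b1←b8: walk b8→b1 to b0
  b7←b3: walk b3 to b2
  b7←b5: walk b5 to b2
  b8←b1: walk · to b1
  b8←b7: walk b7→b2 to b1
  b9←b0: walk · to b0
  b9←b4: walk b4→b3→b2→b1 to b0
  b9←b7: walk b7→b2→b1 to b0
  b9←b8: walk b8→b1 to b0
  DF(b0)=∅
  DF(b1)={b1,b9}
  DF(b2)={b1,b8,b9}
  DF(b3)={b7,b9}
  DF(b4)={b9}
  DF(b5)={b1,b7}
  DF(b6)=∅
  DF(b7)={b8,b9}
  DF(b8)={b1,b9}
  DF(b9)=∅

φ for j: defs {b0,b2,b8}
  DF⁺ = {b1,b8,b9}

Answer: ["b1", "b8", "b9"]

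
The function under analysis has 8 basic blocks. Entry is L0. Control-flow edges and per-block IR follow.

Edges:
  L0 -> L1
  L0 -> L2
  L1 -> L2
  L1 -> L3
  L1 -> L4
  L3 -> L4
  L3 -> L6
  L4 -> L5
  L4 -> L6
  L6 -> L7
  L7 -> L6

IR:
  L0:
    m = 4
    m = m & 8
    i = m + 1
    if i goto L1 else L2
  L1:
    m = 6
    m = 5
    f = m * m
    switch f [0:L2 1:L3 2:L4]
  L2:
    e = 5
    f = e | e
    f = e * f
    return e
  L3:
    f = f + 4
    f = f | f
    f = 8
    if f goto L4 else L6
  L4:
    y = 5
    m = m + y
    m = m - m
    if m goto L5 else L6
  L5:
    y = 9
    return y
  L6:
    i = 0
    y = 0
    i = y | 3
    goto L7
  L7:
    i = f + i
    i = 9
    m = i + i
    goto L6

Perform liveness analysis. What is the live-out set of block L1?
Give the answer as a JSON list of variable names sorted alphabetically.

Answer: ["f", "m"]

Derivation:
Block summaries:
  L0: def={i,m} ue=∅
  L1: def={f,m} ue=∅
  L2: def={e,f} ue=∅
  L3: def={f} ue={f}
  L4: def={m,y} ue={m}
  L5: def={y} ue=∅
  L6: def={i,y} ue=∅
  L7: def={i,m} ue={f,i}

Liveness:
  L0 li=∅ lo=∅
  L1 li=∅ lo={f,m}
  L2 li=∅ lo=∅
  L3 li={f,m} lo={f,m}
  L4 li={f,m} lo={f}
  L5 li=∅ lo=∅
  L6 li={f} lo={f,i}
  L7 li={f,i} lo={f}

live-out(L1) = ["f", "m"]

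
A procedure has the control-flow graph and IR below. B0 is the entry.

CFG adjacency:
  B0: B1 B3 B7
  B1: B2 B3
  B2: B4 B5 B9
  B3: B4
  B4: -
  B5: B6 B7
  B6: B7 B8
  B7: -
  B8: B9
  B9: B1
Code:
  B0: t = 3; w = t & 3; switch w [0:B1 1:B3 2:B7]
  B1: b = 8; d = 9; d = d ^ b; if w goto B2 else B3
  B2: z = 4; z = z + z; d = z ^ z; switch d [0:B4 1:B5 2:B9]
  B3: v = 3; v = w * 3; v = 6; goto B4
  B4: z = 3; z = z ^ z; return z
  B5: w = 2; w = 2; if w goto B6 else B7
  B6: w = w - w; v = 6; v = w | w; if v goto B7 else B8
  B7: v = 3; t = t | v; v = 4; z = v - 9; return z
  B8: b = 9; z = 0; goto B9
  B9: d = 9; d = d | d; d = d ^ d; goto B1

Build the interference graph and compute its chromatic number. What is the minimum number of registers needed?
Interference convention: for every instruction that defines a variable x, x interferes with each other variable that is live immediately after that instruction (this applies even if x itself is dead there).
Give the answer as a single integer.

def/use:
  B0 def {t,w} use ∅
  B1 def {b,d} use {w}
  B2 def {d,z} use ∅
  B3 def {v} use {w}
  B4 def {z} use ∅
  B5 def {w} use ∅
  B6 def {v,w} use {w}
  B7 def {t,v,z} use {t}
  B8 def {b,z} use ∅
  B9 def {d} use ∅

Backward fixpoint:
  live B0: ∅→{t,w}
  live B1: {t,w}→{t,w}
  live B2: {t,w}→{t,w}
  live B3: {w}→∅
  live B4: ∅→∅
  live B5: {t}→{t,w}
  live B6: {t,w}→{t,w}
  live B7: {t}→∅
  live B8: {t,w}→{t,w}
  live B9: {t,w}→{t,w}

Conflict graph:
  b — {d,t,w}
  d — {b,t,w}
  t — {b,d,v,w,z}
  v — {t,w}
  w — {b,d,t,v,z}
  z — {t,w}

Chromatic number:
  lower bound: {b,d,t,w} mutually conflict ⇒ χ ≥ 4
  4-colouring: r0={t}  r1={w}  r2={b,v,z}  r3={d}
  χ = 4

Answer: 4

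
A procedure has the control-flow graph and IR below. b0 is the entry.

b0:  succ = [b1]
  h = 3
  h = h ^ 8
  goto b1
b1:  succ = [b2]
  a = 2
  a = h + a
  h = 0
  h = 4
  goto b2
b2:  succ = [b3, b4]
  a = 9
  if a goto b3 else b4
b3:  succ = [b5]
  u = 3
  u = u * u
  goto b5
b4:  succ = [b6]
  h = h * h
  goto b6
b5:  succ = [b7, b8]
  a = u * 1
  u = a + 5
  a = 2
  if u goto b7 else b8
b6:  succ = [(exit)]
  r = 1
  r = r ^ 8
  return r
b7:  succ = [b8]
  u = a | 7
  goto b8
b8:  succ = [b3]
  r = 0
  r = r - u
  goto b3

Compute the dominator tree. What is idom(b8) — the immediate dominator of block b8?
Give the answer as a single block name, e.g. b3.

idom tree: b1←b0 b2←b1 b3←b2 b4←b2 b5←b3 b6←b4 b7←b5 b8←b5
Join-block Dom:
  b3: preds {b2,b8}: {b0,b1,b2} ∩ {b0,b1,b2,b3,b5,b8} = {b0,b1,b2}; idom=b2
  b8: preds {b5,b7}: {b0,b1,b2,b3,b5} ∩ {b0,b1,b2,b3,b5,b7} = {b0,b1,b2,b3,b5}; idom=b5

idom(b8) = b5

Answer: b5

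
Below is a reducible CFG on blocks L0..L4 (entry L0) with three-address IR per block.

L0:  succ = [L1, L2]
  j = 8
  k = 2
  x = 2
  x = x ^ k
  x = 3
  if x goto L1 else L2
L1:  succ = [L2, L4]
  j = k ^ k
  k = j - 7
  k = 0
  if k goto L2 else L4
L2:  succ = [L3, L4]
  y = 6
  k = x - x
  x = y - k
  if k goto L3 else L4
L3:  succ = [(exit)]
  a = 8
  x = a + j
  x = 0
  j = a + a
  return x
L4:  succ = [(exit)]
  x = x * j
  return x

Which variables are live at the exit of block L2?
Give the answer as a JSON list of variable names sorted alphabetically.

def/use:
  L0: def={j,k,x} ue=∅
  L1: def={j,k} ue={k}
  L2: def={k,x,y} ue={x}
  L3: def={a,j,x} ue={j}
  L4: def={x} ue={j,x}

Backward fixpoint:
  L0 li=∅ lo={j,k,x}
  L1 li={k,x} lo={j,x}
  L2 li={j,x} lo={j,x}
  L3 li={j} lo=∅
  L4 li={j,x} lo=∅

live-out(L2) = ["j", "x"]

Answer: ["j", "x"]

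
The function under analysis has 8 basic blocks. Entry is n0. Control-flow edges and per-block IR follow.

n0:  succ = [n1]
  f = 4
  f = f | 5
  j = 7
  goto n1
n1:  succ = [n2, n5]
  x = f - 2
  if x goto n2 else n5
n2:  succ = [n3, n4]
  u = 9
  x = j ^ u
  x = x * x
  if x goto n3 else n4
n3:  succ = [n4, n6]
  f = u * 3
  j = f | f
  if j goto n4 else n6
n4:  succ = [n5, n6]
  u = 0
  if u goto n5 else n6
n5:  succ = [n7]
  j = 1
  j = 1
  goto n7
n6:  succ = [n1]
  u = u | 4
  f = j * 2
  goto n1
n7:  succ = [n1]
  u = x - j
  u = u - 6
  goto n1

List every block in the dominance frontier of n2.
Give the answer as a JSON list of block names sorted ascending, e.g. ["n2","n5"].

idom tree: n1←n0 n2←n1 n3←n2 n4←n2 n5←n1 n6←n2 n7←n5
Dom at joins:
  n1: preds {n0,n6,n7}: {n0} ∩ {n0,n1,n2,n6} ∩ {n0,n1,n5,n7} = {n0}; idom=n0
  n4: preds {n2,n3}: {n0,n1,n2} ∩ {n0,n1,n2,n3} = {n0,n1,n2}; idom=n2
  n5: preds {n1,n4}: {n0,n1} ∩ {n0,n1,n2,n4} = {n0,n1}; idom=n1
  n6: preds {n3,n4}: {n0,n1,n2,n3} ∩ {n0,n1,n2,n4} = {n0,n1,n2}; idom=n2

DF derivation:
  join n1 pred n0: · stop@n0
  join n1 pred n6: n6→n2→n1 stop@n0
  join n1 pred n7: n7→n5→n1 stop@n0
  join n4 pred n2: · stop@n2
  join n4 pred n3: n3 stop@n2
  join n5 pred n1: · stop@n1
  join n5 pred n4: n4→n2 stop@n1
  join n6 pred n3: n3 stop@n2
  join n6 pred n4: n4 stop@n2
  n0 → ∅
  n1 → {n1}
  n2 → {n1,n5}
  n3 → {n4,n6}
  n4 → {n5,n6}
  n5 → {n1}
  n6 → {n1}
  n7 → {n1}

DF(n2) = ["n1", "n5"]

Answer: ["n1", "n5"]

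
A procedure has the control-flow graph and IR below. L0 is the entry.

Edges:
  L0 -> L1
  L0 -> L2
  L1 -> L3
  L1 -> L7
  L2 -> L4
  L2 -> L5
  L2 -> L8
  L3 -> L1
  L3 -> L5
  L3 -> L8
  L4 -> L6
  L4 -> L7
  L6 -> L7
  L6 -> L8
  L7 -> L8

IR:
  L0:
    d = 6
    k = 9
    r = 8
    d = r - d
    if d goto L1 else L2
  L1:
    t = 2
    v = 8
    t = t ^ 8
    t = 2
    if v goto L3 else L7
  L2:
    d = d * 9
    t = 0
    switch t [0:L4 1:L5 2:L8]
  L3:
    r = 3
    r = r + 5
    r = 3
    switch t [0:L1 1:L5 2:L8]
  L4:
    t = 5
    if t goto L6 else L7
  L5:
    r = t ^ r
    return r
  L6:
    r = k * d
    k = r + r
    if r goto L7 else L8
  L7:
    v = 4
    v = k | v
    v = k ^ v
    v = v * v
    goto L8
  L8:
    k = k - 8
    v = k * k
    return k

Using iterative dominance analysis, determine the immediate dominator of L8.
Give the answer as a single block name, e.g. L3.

idom tree: L1←L0 L2←L0 L3←L1 L4←L2 L5←L0 L6←L4 L7←L0 L8←L0
Dom at joins:
  L1: preds {L0,L3}: {L0} ∩ {L0,L1,L3} = {L0}; idom=L0
  L5: preds {L2,L3}: {L0,L2} ∩ {L0,L1,L3} = {L0}; idom=L0
  L7: preds {L1,L4,L6}: {L0,L1} ∩ {L0,L2,L4} ∩ {L0,L2,L4,L6} = {L0}; idom=L0
  L8: preds {L2,L3,L6,L7}: {L0,L2} ∩ {L0,L1,L3} ∩ {L0,L2,L4,L6} ∩ {L0,L7} = {L0}; idom=L0

idom(L8) = L0

Answer: L0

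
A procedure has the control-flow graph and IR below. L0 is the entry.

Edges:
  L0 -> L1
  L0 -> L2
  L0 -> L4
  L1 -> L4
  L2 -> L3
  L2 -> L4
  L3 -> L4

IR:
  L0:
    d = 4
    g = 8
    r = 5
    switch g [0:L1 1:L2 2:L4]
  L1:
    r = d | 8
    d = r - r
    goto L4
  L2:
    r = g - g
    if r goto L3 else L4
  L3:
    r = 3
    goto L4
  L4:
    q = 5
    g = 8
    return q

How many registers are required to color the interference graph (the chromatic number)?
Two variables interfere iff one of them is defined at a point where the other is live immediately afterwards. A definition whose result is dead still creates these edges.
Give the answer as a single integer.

Block summaries:
  L0: def={d,g,r} ue=∅
  L1: def={d,r} ue={d}
  L2: def={r} ue={g}
  L3: def={r} ue=∅
  L4: def={g,q} ue=∅

Live sets:
  L0 li=∅ lo={d,g}
  L1 li={d} lo=∅
  L2 li={g} lo=∅
  L3 li=∅ lo=∅
  L4 li=∅ lo=∅

Conflict graph:
  d↔{g,r}
  g↔{d,q,r}
  q↔{g}
  r↔{d,g}

Colouring:
  {d,g,r} pairwise interfere (3-clique) ⇒ χ ≥ 3
  assign d→r1 g→r0 q→r1 r→r2 — no edge inside a register ⇒ χ ≤ 3
  χ = 3

Answer: 3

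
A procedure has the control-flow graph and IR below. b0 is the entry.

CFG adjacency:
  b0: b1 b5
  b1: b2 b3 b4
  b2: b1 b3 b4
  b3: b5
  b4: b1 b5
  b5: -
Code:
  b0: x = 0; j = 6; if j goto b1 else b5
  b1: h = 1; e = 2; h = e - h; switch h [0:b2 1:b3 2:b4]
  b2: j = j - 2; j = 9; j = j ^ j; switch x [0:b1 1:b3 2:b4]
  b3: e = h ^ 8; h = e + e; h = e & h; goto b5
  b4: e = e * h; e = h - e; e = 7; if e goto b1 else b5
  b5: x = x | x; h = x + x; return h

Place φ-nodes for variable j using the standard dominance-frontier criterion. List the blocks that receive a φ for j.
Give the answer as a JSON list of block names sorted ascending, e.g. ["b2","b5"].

Answer: ["b1", "b3", "b4", "b5"]

Derivation:
idom tree: b1←b0 b2←b1 b3←b1 b4←b1 b5←b0
Dom∩ at merges:
  b1: preds {b0,b2,b4}: {b0} ∩ {b0,b1,b2} ∩ {b0,b1,b4} = {b0}; idom=b0
  b3: preds {b1,b2}: {b0,b1} ∩ {b0,b1,b2} = {b0,b1}; idom=b1
  b4: preds {b1,b2}: {b0,b1} ∩ {b0,b1,b2} = {b0,b1}; idom=b1
  b5: preds {b0,b3,b4}: {b0} ∩ {b0,b1,b3} ∩ {b0,b1,b4} = {b0}; idom=b0

DF walk-up:
  join b1 pred b0: · stop@b0
  join b1 pred b2: b2→b1 stop@b0
  join b1 pred b4: b4→b1 stop@b0
  join b3 pred b1: · stop@b1
  join b3 pred b2: b2 stop@b1
  join b4 pred b1: · stop@b1
  join b4 pred b2: b2 stop@b1
  join b5 pred b0: · stop@b0
  join b5 pred b3: b3→b1 stop@b0
  join b5 pred b4: b4→b1 stop@b0
  DF(b0)=∅
  DF(b1)={b1,b5}
  DF(b2)={b1,b3,b4}
  DF(b3)={b5}
  DF(b4)={b1,b5}
  DF(b5)=∅

φ for j: defs {b0,b2}
  DF⁺ = {b1,b3,b4,b5}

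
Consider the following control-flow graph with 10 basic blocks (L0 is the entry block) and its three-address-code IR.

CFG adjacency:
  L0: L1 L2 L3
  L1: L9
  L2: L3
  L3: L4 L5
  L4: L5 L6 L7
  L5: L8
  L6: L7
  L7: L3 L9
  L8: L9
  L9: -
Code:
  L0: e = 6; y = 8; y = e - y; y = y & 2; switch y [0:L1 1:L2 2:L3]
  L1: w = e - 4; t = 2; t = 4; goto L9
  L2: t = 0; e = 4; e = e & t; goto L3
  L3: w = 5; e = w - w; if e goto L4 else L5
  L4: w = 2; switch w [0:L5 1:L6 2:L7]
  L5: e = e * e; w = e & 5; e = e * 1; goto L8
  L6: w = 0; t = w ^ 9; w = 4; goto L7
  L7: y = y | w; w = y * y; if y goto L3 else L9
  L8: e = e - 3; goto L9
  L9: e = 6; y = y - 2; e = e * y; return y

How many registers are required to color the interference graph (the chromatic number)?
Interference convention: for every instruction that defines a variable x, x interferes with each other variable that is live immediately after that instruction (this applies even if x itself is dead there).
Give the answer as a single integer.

Answer: 3

Analysis:
def/use:
  L0: {e,y} / ∅
  L1: {t,w} / {e}
  L2: {e,t} / ∅
  L3: {e,w} / ∅
  L4: {w} / ∅
  L5: {e,w} / {e}
  L6: {t,w} / ∅
  L7: {w,y} / {w,y}
  L8: {e} / {e}
  L9: {e,y} / {y}

Live sets:
  L0: in=∅ out={e,y}
  L1: in={e,y} out={y}
  L2: in={y} out={y}
  L3: in={y} out={e,y}
  L4: in={e,y} out={e,w,y}
  L5: in={e,y} out={e,y}
  L6: in={y} out={w,y}
  L7: in={w,y} out={y}
  L8: in={e,y} out={y}
  L9: in={y} out=∅

Interference:
  e — {t,w,y}
  t — {e,y}
  w — {e,y}
  y — {e,t,w}

Registers:
  lower bound: {e,t,y} mutually conflict ⇒ χ ≥ 3
  assign e→R0 t→R2 w→R2 y→R1 — no edge inside a register ⇒ χ ≤ 3
  χ = 3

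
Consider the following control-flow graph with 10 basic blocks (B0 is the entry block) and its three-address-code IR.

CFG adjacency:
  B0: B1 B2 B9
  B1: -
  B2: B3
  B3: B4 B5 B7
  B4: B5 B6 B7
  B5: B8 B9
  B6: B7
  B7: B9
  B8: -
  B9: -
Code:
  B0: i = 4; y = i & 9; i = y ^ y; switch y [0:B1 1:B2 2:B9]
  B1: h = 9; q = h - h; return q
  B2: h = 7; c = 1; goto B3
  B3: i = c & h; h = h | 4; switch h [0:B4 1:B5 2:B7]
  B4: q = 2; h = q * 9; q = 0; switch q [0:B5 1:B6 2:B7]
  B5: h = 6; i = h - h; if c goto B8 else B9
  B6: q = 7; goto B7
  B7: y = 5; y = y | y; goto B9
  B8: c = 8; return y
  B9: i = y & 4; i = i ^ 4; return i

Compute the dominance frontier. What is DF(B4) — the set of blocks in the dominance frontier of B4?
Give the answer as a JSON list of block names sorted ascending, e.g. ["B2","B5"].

Answer: ["B5", "B7"]

Derivation:
idom tree: B1←B0 B2←B0 B3←B2 B4←B3 B5←B3 B6←B4 B7←B3 B8←B5 B9←B0
Join-block Dom:
  B5: preds {B3,B4}: {B0,B2,B3} ∩ {B0,B2,B3,B4} = {B0,B2,B3}; idom=B3
  B7: preds {B3,B4,B6}: {B0,B2,B3} ∩ {B0,B2,B3,B4} ∩ {B0,B2,B3,B4,B6} = {B0,B2,B3}; idom=B3
  B9: preds {B0,B5,B7}: {B0} ∩ {B0,B2,B3,B5} ∩ {B0,B2,B3,B7} = {B0}; idom=B0

DF walk-up:
  B5←B3: walk · to B3
  B5←B4: walk B4 to B3
  B7←B3: walk · to B3
  B7←B4: walk B4 to B3
  B7←B6: walk B6→B4 to B3
  B9←B0: walk · to B0
  B9←B5: walk B5→B3→B2 to B0
  B9←B7: walk B7→B3→B2 to B0
  B0 → ∅
  B1 → ∅
  B2 → {B9}
  B3 → {B9}
  B4 → {B5,B7}
  B5 → {B9}
  B6 → {B7}
  B7 → {B9}
  B8 → ∅
  B9 → ∅

DF(B4) = ["B5", "B7"]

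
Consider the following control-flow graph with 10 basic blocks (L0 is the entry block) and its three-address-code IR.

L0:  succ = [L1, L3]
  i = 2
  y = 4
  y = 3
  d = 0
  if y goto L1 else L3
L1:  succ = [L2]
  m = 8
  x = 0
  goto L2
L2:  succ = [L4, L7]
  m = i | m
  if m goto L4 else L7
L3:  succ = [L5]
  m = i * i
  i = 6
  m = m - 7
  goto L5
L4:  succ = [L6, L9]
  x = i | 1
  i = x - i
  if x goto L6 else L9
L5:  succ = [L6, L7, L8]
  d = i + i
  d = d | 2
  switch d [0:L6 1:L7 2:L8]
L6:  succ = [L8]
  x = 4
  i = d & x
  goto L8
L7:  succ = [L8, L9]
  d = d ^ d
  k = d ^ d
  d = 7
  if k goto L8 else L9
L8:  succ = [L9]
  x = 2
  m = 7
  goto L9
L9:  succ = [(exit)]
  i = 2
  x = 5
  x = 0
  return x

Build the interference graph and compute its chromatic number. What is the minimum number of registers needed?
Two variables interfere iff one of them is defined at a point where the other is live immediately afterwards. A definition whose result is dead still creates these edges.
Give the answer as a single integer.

Per-block:
  L0 def {d,i,y} use ∅
  L1 def {m,x} use ∅
  L2 def {m} use {i,m}
  L3 def {i,m} use {i}
  L4 def {i,x} use {i}
  L5 def {d} use {i}
  L6 def {i,x} use {d}
  L7 def {d,k} use {d}
  L8 def {m,x} use ∅
  L9 def {i,x} use ∅

Backward fixpoint:
  L0 li=∅ lo={d,i}
  L1 li={d,i} lo={d,i,m}
  L2 li={d,i,m} lo={d,i}
  L3 li={i} lo={i}
  L4 li={d,i} lo={d}
  L5 li={i} lo={d}
  L6 li={d} lo=∅
  L7 li={d} lo=∅
  L8 li=∅ lo=∅
  L9 li=∅ lo=∅

Interference:
  d↔{i,k,m,x,y}
  i↔{d,m,x,y}
  k↔{d}
  m↔{d,i,x}
  x↔{d,i,m}
  y↔{d,i}

Registers:
  lower bound: {d,i,m,x} mutually conflict ⇒ χ ≥ 4
  4-colouring: c0={d}  c1={i,k}  c2={m,y}  c3={x}
  χ = 4

Answer: 4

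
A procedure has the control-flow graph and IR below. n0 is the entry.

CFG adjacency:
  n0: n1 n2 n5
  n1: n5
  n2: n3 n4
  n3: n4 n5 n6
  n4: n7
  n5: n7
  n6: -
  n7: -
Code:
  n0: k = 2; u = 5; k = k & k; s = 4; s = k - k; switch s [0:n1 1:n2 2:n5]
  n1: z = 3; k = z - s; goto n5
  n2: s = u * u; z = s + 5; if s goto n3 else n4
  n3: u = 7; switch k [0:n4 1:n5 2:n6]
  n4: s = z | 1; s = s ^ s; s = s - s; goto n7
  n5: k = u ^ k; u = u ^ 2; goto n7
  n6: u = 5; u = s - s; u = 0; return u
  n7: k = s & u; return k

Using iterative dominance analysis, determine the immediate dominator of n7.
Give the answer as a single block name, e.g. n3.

Answer: n0

Working:
idom tree: n1←n0 n2←n0 n3←n2 n4←n2 n5←n0 n6←n3 n7←n0
Dom∩ at merges:
  n4: preds {n2,n3}: {n0,n2} ∩ {n0,n2,n3} = {n0,n2}; idom=n2
  n5: preds {n0,n1,n3}: {n0} ∩ {n0,n1} ∩ {n0,n2,n3} = {n0}; idom=n0
  n7: preds {n4,n5}: {n0,n2,n4} ∩ {n0,n5} = {n0}; idom=n0

idom(n7) = n0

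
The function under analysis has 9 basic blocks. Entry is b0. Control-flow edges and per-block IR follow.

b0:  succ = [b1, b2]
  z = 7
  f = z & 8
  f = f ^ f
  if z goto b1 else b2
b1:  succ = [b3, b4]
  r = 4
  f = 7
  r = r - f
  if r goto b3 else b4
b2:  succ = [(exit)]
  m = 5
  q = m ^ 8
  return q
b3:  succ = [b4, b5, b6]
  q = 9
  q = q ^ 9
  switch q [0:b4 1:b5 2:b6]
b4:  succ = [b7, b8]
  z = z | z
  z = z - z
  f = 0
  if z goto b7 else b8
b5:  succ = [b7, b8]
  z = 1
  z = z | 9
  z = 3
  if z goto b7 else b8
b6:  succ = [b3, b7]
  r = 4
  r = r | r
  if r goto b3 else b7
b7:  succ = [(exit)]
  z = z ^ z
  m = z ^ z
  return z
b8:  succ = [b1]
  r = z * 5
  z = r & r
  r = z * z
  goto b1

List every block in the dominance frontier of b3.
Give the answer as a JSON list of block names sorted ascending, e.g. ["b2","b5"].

Answer: ["b3", "b4", "b7", "b8"]

Working:
idom tree: b1←b0 b2←b0 b3←b1 b4←b1 b5←b3 b6←b3 b7←b1 b8←b1
Dom∩ at merges:
  b1: preds {b0,b8}: {b0} ∩ {b0,b1,b8} = {b0}; idom=b0
  b3: preds {b1,b6}: {b0,b1} ∩ {b0,b1,b3,b6} = {b0,b1}; idom=b1
  b4: preds {b1,b3}: {b0,b1} ∩ {b0,b1,b3} = {b0,b1}; idom=b1
  b7: preds {b4,b5,b6}: {b0,b1,b4} ∩ {b0,b1,b3,b5} ∩ {b0,b1,b3,b6} = {b0,b1}; idom=b1
  b8: preds {b4,b5}: {b0,b1,b4} ∩ {b0,b1,b3,b5} = {b0,b1}; idom=b1

DF walk-up:
  b1←b0: walk · to b0
  b1←b8: walk b8→b1 to b0
  b3←b1: walk · to b1
  b3←b6: walk b6→b3 to b1
  b4←b1: walk · to b1
  b4←b3: walk b3 to b1
  b7←b4: walk b4 to b1
  b7←b5: walk b5→b3 to b1
  b7←b6: walk b6→b3 to b1
  b8←b4: walk b4 to b1
  b8←b5: walk b5→b3 to b1
  DF(b0)=∅
  DF(b1)={b1}
  DF(b2)=∅
  DF(b3)={b3,b4,b7,b8}
  DF(b4)={b7,b8}
  DF(b5)={b7,b8}
  DF(b6)={b3,b7}
  DF(b7)=∅
  DF(b8)={b1}

DF(b3) = ["b3", "b4", "b7", "b8"]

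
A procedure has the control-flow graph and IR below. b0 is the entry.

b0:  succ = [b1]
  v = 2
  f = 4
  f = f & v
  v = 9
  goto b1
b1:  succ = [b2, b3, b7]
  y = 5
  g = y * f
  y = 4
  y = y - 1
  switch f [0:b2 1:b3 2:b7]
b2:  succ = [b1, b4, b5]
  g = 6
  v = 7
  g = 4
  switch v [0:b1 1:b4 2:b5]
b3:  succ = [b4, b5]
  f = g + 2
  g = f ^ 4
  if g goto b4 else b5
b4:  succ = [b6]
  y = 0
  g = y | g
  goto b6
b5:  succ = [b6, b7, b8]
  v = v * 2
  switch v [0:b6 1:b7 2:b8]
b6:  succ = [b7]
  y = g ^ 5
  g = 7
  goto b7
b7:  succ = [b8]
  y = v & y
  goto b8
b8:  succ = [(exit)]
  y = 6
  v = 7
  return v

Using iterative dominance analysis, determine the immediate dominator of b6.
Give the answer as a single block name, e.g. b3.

Answer: b1

Working:
idom tree: b1←b0 b2←b1 b3←b1 b4←b1 b5←b1 b6←b1 b7←b1 b8←b1
Dom∩ at merges:
  b1: preds {b0,b2}: {b0} ∩ {b0,b1,b2} = {b0}; idom=b0
  b4: preds {b2,b3}: {b0,b1,b2} ∩ {b0,b1,b3} = {b0,b1}; idom=b1
  b5: preds {b2,b3}: {b0,b1,b2} ∩ {b0,b1,b3} = {b0,b1}; idom=b1
  b6: preds {b4,b5}: {b0,b1,b4} ∩ {b0,b1,b5} = {b0,b1}; idom=b1
  b7: preds {b1,b5,b6}: {b0,b1} ∩ {b0,b1,b5} ∩ {b0,b1,b6} = {b0,b1}; idom=b1
  b8: preds {b5,b7}: {b0,b1,b5} ∩ {b0,b1,b7} = {b0,b1}; idom=b1

idom(b6) = b1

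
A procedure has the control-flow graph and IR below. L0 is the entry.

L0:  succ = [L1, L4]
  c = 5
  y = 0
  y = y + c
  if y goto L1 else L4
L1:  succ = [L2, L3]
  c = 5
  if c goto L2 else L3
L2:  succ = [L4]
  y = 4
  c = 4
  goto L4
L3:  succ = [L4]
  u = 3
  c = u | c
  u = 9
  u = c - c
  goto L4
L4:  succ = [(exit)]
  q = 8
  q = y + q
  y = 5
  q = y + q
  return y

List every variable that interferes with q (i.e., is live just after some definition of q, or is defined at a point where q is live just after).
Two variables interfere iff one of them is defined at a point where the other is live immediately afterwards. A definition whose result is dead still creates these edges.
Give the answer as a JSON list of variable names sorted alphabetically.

Answer: ["y"]

Working:
Block summaries:
  L0: {c,y} / ∅
  L1: {c} / ∅
  L2: {c,y} / ∅
  L3: {c,u} / {c}
  L4: {q,y} / {y}

Live sets:
  L0: in=∅ out={y}
  L1: in={y} out={c,y}
  L2: in=∅ out={y}
  L3: in={c,y} out={y}
  L4: in={y} out=∅

Interference:
  c: {u,y}
  q: {y}
  u: {c,y}
  y: {c,q,u}

N(q) = ["y"]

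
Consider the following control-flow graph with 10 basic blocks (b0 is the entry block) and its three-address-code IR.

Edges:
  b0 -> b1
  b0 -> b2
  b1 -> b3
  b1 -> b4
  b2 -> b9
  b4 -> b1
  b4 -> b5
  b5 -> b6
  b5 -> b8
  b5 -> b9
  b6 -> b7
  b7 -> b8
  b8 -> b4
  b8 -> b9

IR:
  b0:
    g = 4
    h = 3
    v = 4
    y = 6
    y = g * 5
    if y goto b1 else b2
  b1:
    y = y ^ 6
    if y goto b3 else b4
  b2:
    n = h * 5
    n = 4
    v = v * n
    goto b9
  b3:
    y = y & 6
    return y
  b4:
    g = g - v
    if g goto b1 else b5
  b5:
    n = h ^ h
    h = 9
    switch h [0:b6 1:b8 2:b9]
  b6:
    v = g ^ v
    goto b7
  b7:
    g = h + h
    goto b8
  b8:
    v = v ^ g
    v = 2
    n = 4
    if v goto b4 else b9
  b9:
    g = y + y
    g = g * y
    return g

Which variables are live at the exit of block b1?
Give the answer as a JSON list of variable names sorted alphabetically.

Answer: ["g", "h", "v", "y"]

Derivation:
def/use:
  b0 def {g,h,v,y} use ∅
  b1 def {y} use {y}
  b2 def {n,v} use {h,v}
  b3 def {y} use {y}
  b4 def {g} use {g,v}
  b5 def {h,n} use {h}
  b6 def {v} use {g,v}
  b7 def {g} use {h}
  b8 def {n,v} use {g,v}
  b9 def {g} use {y}

Liveness:
  live b0: ∅→{g,h,v,y}
  live b1: {g,h,v,y}→{g,h,v,y}
  live b2: {h,v,y}→{y}
  live b3: {y}→∅
  live b4: {g,h,v,y}→{g,h,v,y}
  live b5: {g,h,v,y}→{g,h,v,y}
  live b6: {g,h,v,y}→{h,v,y}
  live b7: {h,v,y}→{g,h,v,y}
  live b8: {g,h,v,y}→{g,h,v,y}
  live b9: {y}→∅

live-out(b1) = ["g", "h", "v", "y"]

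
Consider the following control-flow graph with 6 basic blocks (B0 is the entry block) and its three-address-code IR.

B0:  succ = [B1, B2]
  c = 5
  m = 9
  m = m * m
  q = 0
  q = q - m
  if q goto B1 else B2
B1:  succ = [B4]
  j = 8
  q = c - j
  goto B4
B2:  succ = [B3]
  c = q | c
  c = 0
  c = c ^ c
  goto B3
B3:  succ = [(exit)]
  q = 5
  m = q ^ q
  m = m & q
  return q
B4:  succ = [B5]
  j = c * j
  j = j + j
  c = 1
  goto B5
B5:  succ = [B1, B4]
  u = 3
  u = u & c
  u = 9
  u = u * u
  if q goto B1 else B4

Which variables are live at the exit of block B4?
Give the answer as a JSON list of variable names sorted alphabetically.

Answer: ["c", "j", "q"]

Analysis:
def/use:
  B0: def={c,m,q} ue=∅
  B1: def={j,q} ue={c}
  B2: def={c} ue={c,q}
  B3: def={m,q} ue=∅
  B4: def={c,j} ue={c,j}
  B5: def={u} ue={c,q}

Liveness:
  B0: in=∅ out={c,q}
  B1: in={c} out={c,j,q}
  B2: in={c,q} out=∅
  B3: in=∅ out=∅
  B4: in={c,j,q} out={c,j,q}
  B5: in={c,j,q} out={c,j,q}

live-out(B4) = ["c", "j", "q"]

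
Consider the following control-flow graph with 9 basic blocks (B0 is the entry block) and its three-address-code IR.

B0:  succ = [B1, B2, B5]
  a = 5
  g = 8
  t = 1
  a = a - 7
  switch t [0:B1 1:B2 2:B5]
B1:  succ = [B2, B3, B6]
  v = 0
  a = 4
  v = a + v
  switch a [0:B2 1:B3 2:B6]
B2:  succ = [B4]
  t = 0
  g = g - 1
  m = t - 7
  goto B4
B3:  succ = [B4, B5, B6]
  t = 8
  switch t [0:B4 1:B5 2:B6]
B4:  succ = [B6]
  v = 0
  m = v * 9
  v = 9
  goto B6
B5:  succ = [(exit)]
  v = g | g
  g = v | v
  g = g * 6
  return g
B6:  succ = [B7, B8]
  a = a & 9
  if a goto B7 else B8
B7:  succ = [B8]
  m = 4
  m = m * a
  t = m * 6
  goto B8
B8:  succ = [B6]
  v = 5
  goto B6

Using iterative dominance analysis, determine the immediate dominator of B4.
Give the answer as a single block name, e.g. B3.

idom tree: B1←B0 B2←B0 B3←B1 B4←B0 B5←B0 B6←B0 B7←B6 B8←B6
Dom∩ at merges:
  B2: preds {B0,B1}: {B0} ∩ {B0,B1} = {B0}; idom=B0
  B4: preds {B2,B3}: {B0,B2} ∩ {B0,B1,B3} = {B0}; idom=B0
  B5: preds {B0,B3}: {B0} ∩ {B0,B1,B3} = {B0}; idom=B0
  B6: preds {B1,B3,B4,B8}: {B0,B1} ∩ {B0,B1,B3} ∩ {B0,B4} ∩ {B0,B6,B8} = {B0}; idom=B0
  B8: preds {B6,B7}: {B0,B6} ∩ {B0,B6,B7} = {B0,B6}; idom=B6

idom(B4) = B0

Answer: B0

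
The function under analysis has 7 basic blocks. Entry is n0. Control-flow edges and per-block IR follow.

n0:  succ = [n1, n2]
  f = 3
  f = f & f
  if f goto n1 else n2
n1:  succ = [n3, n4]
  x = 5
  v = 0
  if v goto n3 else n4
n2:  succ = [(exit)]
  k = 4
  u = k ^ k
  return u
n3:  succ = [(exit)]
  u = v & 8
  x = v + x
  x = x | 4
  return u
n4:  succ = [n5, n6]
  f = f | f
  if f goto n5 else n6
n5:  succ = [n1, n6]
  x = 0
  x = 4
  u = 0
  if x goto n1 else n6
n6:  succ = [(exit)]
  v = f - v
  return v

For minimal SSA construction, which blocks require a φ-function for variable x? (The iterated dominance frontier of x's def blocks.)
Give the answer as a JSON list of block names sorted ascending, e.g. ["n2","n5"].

idom tree: n1←n0 n2←n0 n3←n1 n4←n1 n5←n4 n6←n4
Join-block Dom:
  n1: preds {n0,n5}: {n0} ∩ {n0,n1,n4,n5} = {n0}; idom=n0
  n6: preds {n4,n5}: {n0,n1,n4} ∩ {n0,n1,n4,n5} = {n0,n1,n4}; idom=n4

DF derivation:
  join n1 pred n0: · stop@n0
  join n1 pred n5: n5→n4→n1 stop@n0
  join n6 pred n4: · stop@n4
  join n6 pred n5: n5 stop@n4
  n0: DF=∅
  n1: DF={n1}
  n2: DF=∅
  n3: DF=∅
  n4: DF={n1}
  n5: DF={n1,n6}
  n6: DF=∅

φ for x: defs {n1,n3,n5}
  DF⁺ = {n1,n6}

Answer: ["n1", "n6"]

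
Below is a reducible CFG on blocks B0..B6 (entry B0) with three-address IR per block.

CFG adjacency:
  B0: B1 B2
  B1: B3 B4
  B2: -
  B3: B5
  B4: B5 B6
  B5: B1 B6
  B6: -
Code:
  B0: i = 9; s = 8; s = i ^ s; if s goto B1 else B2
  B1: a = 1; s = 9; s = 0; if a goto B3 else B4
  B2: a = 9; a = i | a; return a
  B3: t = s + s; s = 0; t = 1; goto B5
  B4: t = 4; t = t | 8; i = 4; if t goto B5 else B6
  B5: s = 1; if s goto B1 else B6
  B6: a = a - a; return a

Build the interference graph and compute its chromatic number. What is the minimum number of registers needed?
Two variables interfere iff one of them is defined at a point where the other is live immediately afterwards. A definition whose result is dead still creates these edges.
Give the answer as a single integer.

Per-block:
  B0: def={i,s} ue=∅
  B1: def={a,s} ue=∅
  B2: def={a} ue={i}
  B3: def={s,t} ue={s}
  B4: def={i,t} ue=∅
  B5: def={s} ue=∅
  B6: def={a} ue={a}

Backward fixpoint:
  live B0: ∅→{i}
  live B1: ∅→{a,s}
  live B2: {i}→∅
  live B3: {a,s}→{a}
  live B4: {a}→{a}
  live B5: {a}→{a}
  live B6: {a}→∅

Interference:
  a — {i,s,t}
  i — {a,s,t}
  s — {a,i}
  t — {a,i}

Colouring:
  clique {a,i,s} ⇒ need ≥ 3
  3-colouring: R0={a}  R1={i}  R2={s,t}
  χ = 3

Answer: 3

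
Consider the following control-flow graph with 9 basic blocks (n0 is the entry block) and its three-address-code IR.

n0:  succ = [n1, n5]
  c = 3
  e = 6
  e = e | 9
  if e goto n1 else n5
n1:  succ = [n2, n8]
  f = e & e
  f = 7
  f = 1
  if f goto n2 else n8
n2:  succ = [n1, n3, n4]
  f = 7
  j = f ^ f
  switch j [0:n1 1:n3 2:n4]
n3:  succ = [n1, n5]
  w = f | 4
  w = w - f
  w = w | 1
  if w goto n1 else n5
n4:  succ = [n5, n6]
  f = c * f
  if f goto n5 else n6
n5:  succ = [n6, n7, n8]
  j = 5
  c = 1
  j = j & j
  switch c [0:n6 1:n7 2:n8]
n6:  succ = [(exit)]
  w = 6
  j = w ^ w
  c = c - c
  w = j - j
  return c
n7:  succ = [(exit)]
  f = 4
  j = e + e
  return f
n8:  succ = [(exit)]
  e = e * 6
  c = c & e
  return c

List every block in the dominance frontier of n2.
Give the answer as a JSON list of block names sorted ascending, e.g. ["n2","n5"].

idom tree: n1←n0 n2←n1 n3←n2 n4←n2 n5←n0 n6←n0 n7←n5 n8←n0
Dom at joins:
  n1: preds {n0,n2,n3}: {n0} ∩ {n0,n1,n2} ∩ {n0,n1,n2,n3} = {n0}; idom=n0
  n5: preds {n0,n3,n4}: {n0} ∩ {n0,n1,n2,n3} ∩ {n0,n1,n2,n4} = {n0}; idom=n0
  n6: preds {n4,n5}: {n0,n1,n2,n4} ∩ {n0,n5} = {n0}; idom=n0
  n8: preds {n1,n5}: {n0,n1} ∩ {n0,n5} = {n0}; idom=n0

DF walk-up:
  n1←n0: walk · to n0
  n1←n2: walk n2→n1 to n0
  n1←n3: walk n3→n2→n1 to n0
  n5←n0: walk · to n0
  n5←n3: walk n3→n2→n1 to n0
  n5←n4: walk n4→n2→n1 to n0
  n6←n4: walk n4→n2→n1 to n0
  n6←n5: walk n5 to n0
  n8←n1: walk n1 to n0
  n8←n5: walk n5 to n0
  n0: DF=∅
  n1: DF={n1,n5,n6,n8}
  n2: DF={n1,n5,n6}
  n3: DF={n1,n5}
  n4: DF={n5,n6}
  n5: DF={n6,n8}
  n6: DF=∅
  n7: DF=∅
  n8: DF=∅

DF(n2) = ["n1", "n5", "n6"]

Answer: ["n1", "n5", "n6"]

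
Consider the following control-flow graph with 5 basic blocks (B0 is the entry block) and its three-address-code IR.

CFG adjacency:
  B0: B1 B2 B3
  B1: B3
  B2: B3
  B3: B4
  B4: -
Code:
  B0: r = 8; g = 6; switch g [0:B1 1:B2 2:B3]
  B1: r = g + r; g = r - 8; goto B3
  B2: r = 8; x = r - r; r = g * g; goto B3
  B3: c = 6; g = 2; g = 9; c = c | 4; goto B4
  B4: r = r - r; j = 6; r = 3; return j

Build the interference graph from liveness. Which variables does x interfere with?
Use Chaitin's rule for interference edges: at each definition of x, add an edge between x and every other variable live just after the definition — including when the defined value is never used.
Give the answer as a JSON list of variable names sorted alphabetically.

def/use:
  B0: def={g,r} ue=∅
  B1: def={g,r} ue={g,r}
  B2: def={r,x} ue={g}
  B3: def={c,g} ue=∅
  B4: def={j,r} ue={r}

Live sets:
  B0: in=∅ out={g,r}
  B1: in={g,r} out={r}
  B2: in={g} out={r}
  B3: in={r} out={r}
  B4: in={r} out=∅

Conflict graph:
  c: {g,r}
  g: {c,r,x}
  j: {r}
  r: {c,g,j}
  x: {g}

N(x) = ["g"]

Answer: ["g"]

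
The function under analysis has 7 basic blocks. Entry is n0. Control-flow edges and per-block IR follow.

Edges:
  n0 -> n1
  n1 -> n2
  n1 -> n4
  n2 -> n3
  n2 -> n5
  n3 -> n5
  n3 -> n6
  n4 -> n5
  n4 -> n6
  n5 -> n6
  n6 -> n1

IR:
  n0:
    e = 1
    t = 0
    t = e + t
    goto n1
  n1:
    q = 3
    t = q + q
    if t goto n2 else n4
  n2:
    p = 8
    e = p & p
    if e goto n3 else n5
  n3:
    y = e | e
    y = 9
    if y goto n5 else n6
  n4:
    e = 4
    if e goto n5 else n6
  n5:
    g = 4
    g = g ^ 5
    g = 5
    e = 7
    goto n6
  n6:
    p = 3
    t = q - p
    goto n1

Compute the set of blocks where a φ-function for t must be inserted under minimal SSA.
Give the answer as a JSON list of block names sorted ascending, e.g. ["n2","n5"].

idom tree: n1←n0 n2←n1 n3←n2 n4←n1 n5←n1 n6←n1
Dom∩ at merges:
  n1: preds {n0,n6}: {n0} ∩ {n0,n1,n6} = {n0}; idom=n0
  n5: preds {n2,n3,n4}: {n0,n1,n2} ∩ {n0,n1,n2,n3} ∩ {n0,n1,n4} = {n0,n1}; idom=n1
  n6: preds {n3,n4,n5}: {n0,n1,n2,n3} ∩ {n0,n1,n4} ∩ {n0,n1,n5} = {n0,n1}; idom=n1

DF derivation:
  join n1 pred n0: · stop@n0
  join n1 pred n6: n6→n1 stop@n0
  join n5 pred n2: n2 stop@n1
  join n5 pred n3: n3→n2 stop@n1
  join n5 pred n4: n4 stop@n1
  join n6 pred n3: n3→n2 stop@n1
  join n6 pred n4: n4 stop@n1
  join n6 pred n5: n5 stop@n1
  DF(n0)=∅
  DF(n1)={n1}
  DF(n2)={n5,n6}
  DF(n3)={n5,n6}
  DF(n4)={n5,n6}
  DF(n5)={n6}
  DF(n6)={n1}

φ for t: defs {n0,n1,n6}
  DF⁺ = {n1}

Answer: ["n1"]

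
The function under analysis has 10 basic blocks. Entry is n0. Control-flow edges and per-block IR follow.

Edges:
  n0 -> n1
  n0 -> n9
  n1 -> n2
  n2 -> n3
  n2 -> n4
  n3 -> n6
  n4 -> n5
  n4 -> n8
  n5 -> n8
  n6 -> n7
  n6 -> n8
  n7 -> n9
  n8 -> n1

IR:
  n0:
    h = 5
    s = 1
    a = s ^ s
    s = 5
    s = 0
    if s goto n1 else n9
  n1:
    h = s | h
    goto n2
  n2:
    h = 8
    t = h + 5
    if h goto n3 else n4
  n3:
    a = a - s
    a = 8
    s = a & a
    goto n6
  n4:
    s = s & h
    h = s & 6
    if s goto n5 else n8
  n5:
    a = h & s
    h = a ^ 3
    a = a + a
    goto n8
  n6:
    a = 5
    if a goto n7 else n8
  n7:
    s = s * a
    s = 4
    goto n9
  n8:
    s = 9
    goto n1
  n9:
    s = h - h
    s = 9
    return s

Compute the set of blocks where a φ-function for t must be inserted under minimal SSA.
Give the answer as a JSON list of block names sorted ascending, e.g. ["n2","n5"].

idom tree: n1←n0 n2←n1 n3←n2 n4←n2 n5←n4 n6←n3 n7←n6 n8←n2 n9←n0
Dom∩ at merges:
  n1: preds {n0,n8}: {n0} ∩ {n0,n1,n2,n8} = {n0}; idom=n0
  n8: preds {n4,n5,n6}: {n0,n1,n2,n4} ∩ {n0,n1,n2,n4,n5} ∩ {n0,n1,n2,n3,n6} = {n0,n1,n2}; idom=n2
  n9: preds {n0,n7}: {n0} ∩ {n0,n1,n2,n3,n6,n7} = {n0}; idom=n0

DF walk-up:
  n1←n0: walk · to n0
  n1←n8: walk n8→n2→n1 to n0
  n8←n4: walk n4 to n2
  n8←n5: walk n5→n4 to n2
  n8←n6: walk n6→n3 to n2
  n9←n0: walk · to n0
  n9←n7: walk n7→n6→n3→n2→n1 to n0
  n0: DF=∅
  n1: DF={n1,n9}
  n2: DF={n1,n9}
  n3: DF={n8,n9}
  n4: DF={n8}
  n5: DF={n8}
  n6: DF={n8,n9}
  n7: DF={n9}
  n8: DF={n1}
  n9: DF=∅

φ for t: defs {n2}
  DF⁺ = {n1,n9}

Answer: ["n1", "n9"]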